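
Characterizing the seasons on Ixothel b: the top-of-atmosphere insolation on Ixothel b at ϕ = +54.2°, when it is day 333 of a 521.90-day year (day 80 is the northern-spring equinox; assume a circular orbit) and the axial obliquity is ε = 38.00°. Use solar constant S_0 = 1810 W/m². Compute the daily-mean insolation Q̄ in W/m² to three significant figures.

Q̄ ≈ 381 W/m²

Solar longitude: L_s = 360° × (333 − 80)/521.90 = 174.516°.
sin δ = sin 38.00° × sin 174.516° = 0.05884, so δ = +3.373°.
cos h₀ = −tan(+54.2°) tan(+3.373°) = -0.0817, h₀ = 1.6526 rad.
Bracket: h₀ sin ϕ sin δ + cos ϕ cos δ sin h₀ = 1.6526×0.81106×0.05884 + 0.58496×0.99827×0.99666 = 0.078867 + 0.581998 = 0.660865.
Q̄ = (S_0/π) × [bracket] = (1810/π) × 0.660865 = 380.8 W/m².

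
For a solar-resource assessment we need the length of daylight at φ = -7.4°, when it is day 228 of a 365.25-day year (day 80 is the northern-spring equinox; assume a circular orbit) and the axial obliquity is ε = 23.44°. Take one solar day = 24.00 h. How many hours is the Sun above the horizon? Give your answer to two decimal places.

11.77 h

Solar longitude: λ_s = 360° × (228 − 80)/365.25 = 145.873°.
sin δ = sin 23.44° × sin 145.873° = 0.22317, so δ = +12.895°.
cos H₀ = −tan φ · tan δ = −tan(-7.4°) × tan(+12.895°) = 0.0297, so H₀ = 1.5411 rad = 88.30°.
Daylight = 2H₀/(2π) × 24.00 h = (1.5411/π) × 24.00 = 11.77 h.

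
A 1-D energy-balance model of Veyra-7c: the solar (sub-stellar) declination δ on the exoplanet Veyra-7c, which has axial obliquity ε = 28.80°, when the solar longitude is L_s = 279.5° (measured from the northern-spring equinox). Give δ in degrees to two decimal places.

sin δ = sin ε · sin L_s = sin 28.80° × sin 279.5° = -0.475147.
δ = arcsin(-0.475147) = -28.37°.

δ = -28.37°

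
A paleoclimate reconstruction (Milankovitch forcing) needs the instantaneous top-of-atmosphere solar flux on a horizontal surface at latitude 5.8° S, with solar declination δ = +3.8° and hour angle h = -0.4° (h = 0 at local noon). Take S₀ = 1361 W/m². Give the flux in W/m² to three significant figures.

cos θ_z = sin φ sin δ + cos φ cos δ cos h = -0.006697 + 0.992669 = 0.985972.
Flux = S₀ · cos θ_z = 1361 × 0.985972 = 1342 W/m².

1.34e+03 W/m²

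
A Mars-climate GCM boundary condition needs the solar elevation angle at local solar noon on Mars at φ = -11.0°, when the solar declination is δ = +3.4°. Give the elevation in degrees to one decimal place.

At local noon the hour angle is zero, so the zenith angle equals |φ − δ| = |-11.0° − (+3.400°)| = 14.400°.
Elevation = 90° − 14.400° = 75.6°.

75.6°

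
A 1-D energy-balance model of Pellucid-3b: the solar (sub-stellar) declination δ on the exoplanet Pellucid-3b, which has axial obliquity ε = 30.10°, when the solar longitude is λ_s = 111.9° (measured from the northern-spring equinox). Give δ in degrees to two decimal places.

δ = +27.73°

sin δ = sin ε · sin λ_s = sin 30.10° × sin 111.9° = 0.465320.
δ = arcsin(0.465320) = +27.73°.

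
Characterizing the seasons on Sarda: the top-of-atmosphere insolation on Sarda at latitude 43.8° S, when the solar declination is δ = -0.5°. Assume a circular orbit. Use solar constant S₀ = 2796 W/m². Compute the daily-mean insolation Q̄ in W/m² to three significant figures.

cos H₀ = −tan(-43.8°) tan(-0.500°) = -0.0084, H₀ = 1.5792 rad.
Bracket: H₀ sin φ sin δ + cos φ cos δ sin H₀ = 1.5792×-0.69214×-0.00873 + 0.72176×0.99996×0.99996 = 0.009542 + 0.721702 = 0.731244.
Q̄ = (S₀/π) × [bracket] = (2796/π) × 0.731244 = 650.8 W/m².

Q̄ ≈ 651 W/m²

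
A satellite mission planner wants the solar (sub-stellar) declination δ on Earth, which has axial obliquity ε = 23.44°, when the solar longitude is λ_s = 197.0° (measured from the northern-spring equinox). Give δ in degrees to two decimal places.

sin δ = sin ε · sin λ_s = sin 23.44° × sin 197.0° = -0.116302.
δ = arcsin(-0.116302) = -6.68°.

δ = -6.68°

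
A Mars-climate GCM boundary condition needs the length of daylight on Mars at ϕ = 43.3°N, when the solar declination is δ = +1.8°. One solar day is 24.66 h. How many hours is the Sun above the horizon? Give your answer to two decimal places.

12.56 h

cos h₀ = −tan ϕ · tan δ = −tan(+43.3°) × tan(+1.800°) = -0.0296, so h₀ = 1.6004 rad = 91.70°.
Daylight = 2h₀/(2π) × 24.66 h = (1.6004/π) × 24.66 = 12.56 h.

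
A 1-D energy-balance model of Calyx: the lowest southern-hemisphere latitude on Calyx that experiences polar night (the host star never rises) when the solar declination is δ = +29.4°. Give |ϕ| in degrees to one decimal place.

Polar night requires cos h₀ = −tan ϕ tan δ ≥ 1, i.e. tan ϕ tan δ ≤ −1.
The boundary is |tan ϕ| · |tan δ| = 1, so |ϕ| = 90° − |δ| = 90° − 29.4° = 60.6° in the southern hemisphere.

|ϕ| = 60.6°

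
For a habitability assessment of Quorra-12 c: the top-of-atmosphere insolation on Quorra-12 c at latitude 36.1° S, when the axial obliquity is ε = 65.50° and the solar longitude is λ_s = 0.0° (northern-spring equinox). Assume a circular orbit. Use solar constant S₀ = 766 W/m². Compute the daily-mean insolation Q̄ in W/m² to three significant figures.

Solar declination: sin δ = sin ε · sin λ_s = sin 65.50° × sin 0.0° = 0.00000, so δ = +0.000°.
cos H₀ = −tan(-36.1°) tan(+0.000°) = 0.0000, H₀ = 1.5708 rad.
Bracket: H₀ sin φ sin δ + cos φ cos δ sin H₀ = 1.5708×-0.58920×0.00000 + 0.80799×1.00000×1.00000 = -0.000000 + 0.807990 = 0.807990.
Q̄ = (S₀/π) × [bracket] = (766/π) × 0.807990 = 197.0 W/m².

Q̄ ≈ 197 W/m²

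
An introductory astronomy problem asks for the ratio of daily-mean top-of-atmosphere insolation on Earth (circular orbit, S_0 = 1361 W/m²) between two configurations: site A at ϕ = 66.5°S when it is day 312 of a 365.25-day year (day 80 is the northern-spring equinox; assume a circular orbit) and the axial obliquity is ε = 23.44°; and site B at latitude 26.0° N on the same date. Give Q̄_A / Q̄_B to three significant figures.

— Configuration A (ϕ=-66.5°):
Solar longitude: L_s = 360° × (312 − 80)/365.25 = 228.665°.
sin δ = sin 23.44° × sin 228.665° = -0.29869, so δ = -17.379°.
cos h₀ = −tan(-66.5°) tan(-17.379°) = -0.7198, h₀ = 2.3743 rad.
Bracket: h₀ sin ϕ sin δ + cos ϕ cos δ sin h₀ = 2.3743×-0.91706×-0.29869 + 0.39875×0.95435×0.69420 = 0.650360 + 0.264176 = 0.914536.
Q̄ = (S_0/π) × [bracket] = (1361/π) × 0.914536 = 396.20 W/m².
— Configuration B (ϕ=+26.0°):
cos h₀ = −tan(+26.0°) tan(-17.379°) = 0.1526, h₀ = 1.4176 rad.
Bracket: h₀ sin ϕ sin δ + cos ϕ cos δ sin h₀ = 1.4176×0.43837×-0.29869 + 0.89879×0.95435×0.98828 = -0.185616 + 0.847707 = 0.662091.
Q̄ = (S_0/π) × [bracket] = (1361/π) × 0.662091 = 286.83 W/m².
Ratio Q̄_A / Q̄_B = 396.20 / 286.83 = 1.381.

Q̄_A / Q̄_B ≈ 1.38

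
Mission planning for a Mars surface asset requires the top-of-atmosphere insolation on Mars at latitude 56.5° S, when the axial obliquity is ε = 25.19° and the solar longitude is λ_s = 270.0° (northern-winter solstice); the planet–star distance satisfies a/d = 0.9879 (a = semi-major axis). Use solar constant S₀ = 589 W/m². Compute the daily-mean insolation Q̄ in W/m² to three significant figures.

Q̄ ≈ 218 W/m²

Solar declination: sin δ = sin ε · sin λ_s = sin 25.19° × sin 270.0° = -0.42562, so δ = -25.190°.
cos H₀ = −tan(-56.5°) tan(-25.190°) = -0.7106, H₀ = 2.3612 rad.
Bracket: H₀ sin φ sin δ + cos φ cos δ sin H₀ = 2.3612×-0.83389×-0.42562 + 0.55194×0.90490×0.70357 = 0.838038 + 0.351398 = 1.189436.
Inverse-square distance factor (a/d)² = 0.9879² = 0.975946.
Q̄ = (S₀/π) × 0.975946 × [bracket] = (589/π) × 0.975946 × 1.189436 = 217.6 W/m².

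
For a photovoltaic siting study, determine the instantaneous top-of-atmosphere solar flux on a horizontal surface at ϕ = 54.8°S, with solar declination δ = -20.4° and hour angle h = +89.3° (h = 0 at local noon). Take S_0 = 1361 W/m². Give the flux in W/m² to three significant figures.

397 W/m²

cos θ_z = sin ϕ sin δ + cos ϕ cos δ cos h = 0.284834 + 0.006601 = 0.291435.
Flux = S_0 · cos θ_z = 1361 × 0.291435 = 396.6 W/m².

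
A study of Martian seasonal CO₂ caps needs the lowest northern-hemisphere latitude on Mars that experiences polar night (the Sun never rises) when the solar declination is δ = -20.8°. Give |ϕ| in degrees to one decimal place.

|ϕ| = 69.2°

Polar night requires cos h₀ = −tan ϕ tan δ ≥ 1, i.e. tan ϕ tan δ ≤ −1.
The boundary is |tan ϕ| · |tan δ| = 1, so |ϕ| = 90° − |δ| = 90° − 20.8° = 69.2° in the northern hemisphere.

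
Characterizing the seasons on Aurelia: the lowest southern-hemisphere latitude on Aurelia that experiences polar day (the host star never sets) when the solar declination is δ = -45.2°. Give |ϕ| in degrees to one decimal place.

|ϕ| = 44.8°

Polar day requires cos h₀ = −tan ϕ tan δ ≤ −1, i.e. tan ϕ tan δ ≥ 1.
The boundary is |tan ϕ| · |tan δ| = 1, so |ϕ| = 90° − |δ| = 90° − 45.2° = 44.8° in the southern hemisphere.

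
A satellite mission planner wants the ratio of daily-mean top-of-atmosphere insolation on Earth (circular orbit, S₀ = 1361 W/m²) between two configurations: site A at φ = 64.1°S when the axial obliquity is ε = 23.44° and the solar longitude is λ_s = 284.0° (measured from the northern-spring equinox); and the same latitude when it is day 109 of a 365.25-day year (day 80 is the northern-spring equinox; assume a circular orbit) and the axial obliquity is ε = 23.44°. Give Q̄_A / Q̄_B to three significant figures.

— Configuration A (φ=-64.1°):
Solar declination: sin δ = sin ε · sin λ_s = sin 23.44° × sin 284.0° = -0.38597, so δ = -22.704°.
cos H₀ = −tan(-64.1°) tan(-22.704°) = -0.8616, H₀ = 2.6093 rad.
Bracket: H₀ sin φ sin δ + cos φ cos δ sin H₀ = 2.6093×-0.89956×-0.38597 + 0.43680×0.92251×0.50751 = 0.905957 + 0.204502 = 1.110459.
Q̄ = (S₀/π) × [bracket] = (1361/π) × 1.110459 = 481.07 W/m².
— Configuration B (φ=-64.1°):
Solar longitude: λ_s = 360° × (109 − 80)/365.25 = 28.583°.
sin δ = sin 23.44° × sin 28.583° = 0.19032, so δ = +10.971°.
cos H₀ = −tan(-64.1°) tan(+10.971°) = 0.3992, H₀ = 1.1601 rad.
Bracket: H₀ sin φ sin δ + cos φ cos δ sin H₀ = 1.1601×-0.89956×0.19032 + 0.43680×0.98172×0.91685 = -0.198614 + 0.393159 = 0.194545.
Q̄ = (S₀/π) × [bracket] = (1361/π) × 0.194545 = 84.281 W/m².
Ratio Q̄_A / Q̄_B = 481.07 / 84.281 = 5.708.

Q̄_A / Q̄_B ≈ 5.71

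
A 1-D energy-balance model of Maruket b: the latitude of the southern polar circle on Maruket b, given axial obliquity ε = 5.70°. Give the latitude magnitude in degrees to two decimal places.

84.30°

The polar circle is the lowest latitude that experiences at least one full rotation of continuous darkness at the northern-summer solstice; it lies at |ϕ| = 90° − ε = 90° − 5.70° = 84.30°.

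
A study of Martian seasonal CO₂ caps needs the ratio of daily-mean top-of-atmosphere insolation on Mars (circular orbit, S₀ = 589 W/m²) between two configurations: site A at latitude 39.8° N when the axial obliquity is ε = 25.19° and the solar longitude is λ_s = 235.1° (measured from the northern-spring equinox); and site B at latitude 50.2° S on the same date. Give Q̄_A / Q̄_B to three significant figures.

— Configuration A (φ=+39.8°):
Solar declination: sin δ = sin ε · sin λ_s = sin 25.19° × sin 235.1° = -0.34907, so δ = -20.431°.
cos H₀ = −tan(+39.8°) tan(-20.431°) = 0.3104, H₀ = 1.2552 rad.
Bracket: H₀ sin φ sin δ + cos φ cos δ sin H₀ = 1.2552×0.64011×-0.34907 + 0.76828×0.93710×0.95062 = -0.280466 + 0.684404 = 0.403938.
Q̄ = (S₀/π) × [bracket] = (589/π) × 0.403938 = 75.732 W/m².
— Configuration B (φ=-50.2°):
cos H₀ = −tan(-50.2°) tan(-20.431°) = -0.4471, H₀ = 2.0343 rad.
Bracket: H₀ sin φ sin δ + cos φ cos δ sin H₀ = 2.0343×-0.76828×-0.34907 + 0.64011×0.93710×0.89449 = 0.545566 + 0.536557 = 1.082123.
Q̄ = (S₀/π) × [bracket] = (589/π) × 1.082123 = 202.88 W/m².
Ratio Q̄_A / Q̄_B = 75.732 / 202.88 = 0.3733.

Q̄_A / Q̄_B ≈ 0.373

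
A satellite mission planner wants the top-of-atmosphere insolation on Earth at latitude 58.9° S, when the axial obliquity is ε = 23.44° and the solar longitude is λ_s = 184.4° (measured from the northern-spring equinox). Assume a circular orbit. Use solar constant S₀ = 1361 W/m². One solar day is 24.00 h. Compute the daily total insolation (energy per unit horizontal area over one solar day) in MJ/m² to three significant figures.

20.9 MJ/m²

Solar declination: sin δ = sin ε · sin λ_s = sin 23.44° × sin 184.4° = -0.03052, so δ = -1.749°.
cos H₀ = −tan(-58.9°) tan(-1.749°) = -0.0506, H₀ = 1.6214 rad.
Bracket: H₀ sin φ sin δ + cos φ cos δ sin H₀ = 1.6214×-0.85627×-0.03052 + 0.51653×0.99953×0.99872 = 0.042373 + 0.515626 = 0.557999.
Q̄ = (S₀/π) × [bracket] = (1361/π) × 0.557999 = 241.74 W/m².
Daily total = Q̄ × 24.00 h × 3600 s/h = 241.74 × 24.00 × 3600 / 10⁶ = 20.89 MJ/m².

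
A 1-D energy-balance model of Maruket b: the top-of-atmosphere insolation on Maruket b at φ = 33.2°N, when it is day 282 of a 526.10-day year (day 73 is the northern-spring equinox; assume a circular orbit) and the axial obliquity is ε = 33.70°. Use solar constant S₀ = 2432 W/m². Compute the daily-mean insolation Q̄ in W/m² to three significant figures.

Solar longitude: λ_s = 360° × (282 − 73)/526.10 = 143.015°.
sin δ = sin 33.70° × sin 143.015° = 0.33380, so δ = +19.500°.
cos H₀ = −tan(+33.2°) tan(+19.500°) = -0.2317, H₀ = 1.8046 rad.
Bracket: H₀ sin φ sin δ + cos φ cos δ sin H₀ = 1.8046×0.54756×0.33380 + 0.83676×0.94264×0.97278 = 0.329837 + 0.767293 = 1.097130.
Q̄ = (S₀/π) × [bracket] = (2432/π) × 1.097130 = 849.3 W/m².

Q̄ ≈ 849 W/m²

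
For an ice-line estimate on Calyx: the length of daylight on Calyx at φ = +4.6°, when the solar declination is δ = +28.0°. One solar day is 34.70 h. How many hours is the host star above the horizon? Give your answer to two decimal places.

cos H₀ = −tan φ · tan δ = −tan(+4.6°) × tan(+28.000°) = -0.0428, so H₀ = 1.6136 rad = 92.45°.
Daylight = 2H₀/(2π) × 34.70 h = (1.6136/π) × 34.70 = 17.82 h.

17.82 h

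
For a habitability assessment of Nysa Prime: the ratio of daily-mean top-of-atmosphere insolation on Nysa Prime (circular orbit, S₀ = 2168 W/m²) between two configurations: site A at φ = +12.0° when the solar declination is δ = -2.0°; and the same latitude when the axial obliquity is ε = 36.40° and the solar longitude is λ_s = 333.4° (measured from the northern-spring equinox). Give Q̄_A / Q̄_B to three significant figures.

Q̄_A / Q̄_B ≈ 1.13

— Configuration A (φ=+12.0°):
cos H₀ = −tan(+12.0°) tan(-2.000°) = 0.0074, H₀ = 1.5634 rad.
Bracket: H₀ sin φ sin δ + cos φ cos δ sin H₀ = 1.5634×0.20791×-0.03490 + 0.97815×0.99939×0.99997 = -0.011344 + 0.977524 = 0.966180.
Q̄ = (S₀/π) × [bracket] = (2168/π) × 0.966180 = 666.76 W/m².
— Configuration B (φ=+12.0°):
Solar declination: sin δ = sin ε · sin λ_s = sin 36.40° × sin 333.4° = -0.26571, so δ = -15.409°.
cos H₀ = −tan(+12.0°) tan(-15.409°) = 0.0586, H₀ = 1.5122 rad.
Bracket: H₀ sin φ sin δ + cos φ cos δ sin H₀ = 1.5122×0.20791×-0.26571 + 0.97815×0.96405×0.99828 = -0.083540 + 0.941364 = 0.857824.
Q̄ = (S₀/π) × [bracket] = (2168/π) × 0.857824 = 591.98 W/m².
Ratio Q̄_A / Q̄_B = 666.76 / 591.98 = 1.126.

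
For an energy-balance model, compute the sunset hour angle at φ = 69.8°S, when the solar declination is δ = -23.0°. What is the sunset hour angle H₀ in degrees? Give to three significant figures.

H₀ = 180°

Sunrise equation: cos H₀ = −tan φ · tan δ = -1.1537 ≤ −1, so the Sun never sets (polar day) and H₀ = π.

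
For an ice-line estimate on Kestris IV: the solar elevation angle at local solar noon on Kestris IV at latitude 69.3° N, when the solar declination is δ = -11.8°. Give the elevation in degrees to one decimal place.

At local noon the hour angle is zero, so the zenith angle equals |φ − δ| = |+69.3° − (-11.800°)| = 81.100°.
Elevation = 90° − 81.100° = 8.9°.

8.9°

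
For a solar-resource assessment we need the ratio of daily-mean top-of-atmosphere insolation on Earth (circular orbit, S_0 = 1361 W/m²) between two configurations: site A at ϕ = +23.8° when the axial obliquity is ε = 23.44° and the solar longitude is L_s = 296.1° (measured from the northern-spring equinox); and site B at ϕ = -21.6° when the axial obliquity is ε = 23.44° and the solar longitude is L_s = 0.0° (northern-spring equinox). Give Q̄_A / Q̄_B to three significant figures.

Q̄_A / Q̄_B ≈ 0.689

— Configuration A (ϕ=+23.8°):
Solar declination: sin δ = sin ε · sin L_s = sin 23.44° × sin 296.1° = -0.35723, so δ = -20.930°.
cos h₀ = −tan(+23.8°) tan(-20.930°) = 0.1687, h₀ = 1.4013 rad.
Bracket: h₀ sin ϕ sin δ + cos ϕ cos δ sin h₀ = 1.4013×0.40355×-0.35723 + 0.91496×0.93402×0.98567 = -0.202012 + 0.842345 = 0.640333.
Q̄ = (S_0/π) × [bracket] = (1361/π) × 0.640333 = 277.40 W/m².
— Configuration B (ϕ=-21.6°):
Solar declination: sin δ = sin ε · sin L_s = sin 23.44° × sin 0.0° = 0.00000, so δ = +0.000°.
cos h₀ = −tan(-21.6°) tan(+0.000°) = 0.0000, h₀ = 1.5708 rad.
Bracket: h₀ sin ϕ sin δ + cos ϕ cos δ sin h₀ = 1.5708×-0.36812×0.00000 + 0.92978×1.00000×1.00000 = -0.000000 + 0.929780 = 0.929780.
Q̄ = (S_0/π) × [bracket] = (1361/π) × 0.929780 = 402.80 W/m².
Ratio Q̄_A / Q̄_B = 277.40 / 402.80 = 0.6887.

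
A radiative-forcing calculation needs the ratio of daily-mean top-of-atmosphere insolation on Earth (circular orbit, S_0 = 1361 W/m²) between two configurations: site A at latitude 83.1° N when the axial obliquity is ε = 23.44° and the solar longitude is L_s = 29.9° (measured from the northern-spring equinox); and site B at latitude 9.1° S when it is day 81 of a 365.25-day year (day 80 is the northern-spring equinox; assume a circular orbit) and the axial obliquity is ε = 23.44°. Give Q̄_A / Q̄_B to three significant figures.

— Configuration A (ϕ=+83.1°):
Solar declination: sin δ = sin ε · sin L_s = sin 23.44° × sin 29.9° = 0.19829, so δ = +11.437°.
cos h₀ = −tan(+83.1°) tan(+11.437°) = -1.6718 ≤ −1 ⇒ polar day, h₀ = π.
Bracket: h₀ sin ϕ sin δ + cos ϕ cos δ sin h₀ = 3.1416×0.99276×0.19829 + 0.12014×0.98014×0.00000 = 0.618438 + 0.000000 = 0.618438.
Q̄ = (S_0/π) × [bracket] = (1361/π) × 0.618438 = 267.92 W/m².
— Configuration B (ϕ=-9.1°):
Solar longitude: L_s = 360° × (81 − 80)/365.25 = 0.986°.
sin δ = sin 23.44° × sin 0.986° = 0.00684, so δ = +0.392°.
cos h₀ = −tan(-9.1°) tan(+0.392°) = 0.0011, h₀ = 1.5697 rad.
Bracket: h₀ sin ϕ sin δ + cos ϕ cos δ sin h₀ = 1.5697×-0.15816×0.00684 + 0.98741×0.99998×1.00000 = -0.001698 + 0.987390 = 0.985692.
Q̄ = (S_0/π) × [bracket] = (1361/π) × 0.985692 = 427.02 W/m².
Ratio Q̄_A / Q̄_B = 267.92 / 427.02 = 0.6274.

Q̄_A / Q̄_B ≈ 0.627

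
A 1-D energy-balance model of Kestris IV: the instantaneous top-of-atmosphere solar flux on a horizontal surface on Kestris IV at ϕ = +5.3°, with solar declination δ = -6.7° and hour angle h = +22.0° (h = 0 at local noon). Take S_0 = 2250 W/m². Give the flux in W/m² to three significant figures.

2.04e+03 W/m²

cos θ_z = sin ϕ sin δ + cos ϕ cos δ cos h = -0.010777 + 0.916915 = 0.906138.
Flux = S_0 · cos θ_z = 2250 × 0.906138 = 2039 W/m².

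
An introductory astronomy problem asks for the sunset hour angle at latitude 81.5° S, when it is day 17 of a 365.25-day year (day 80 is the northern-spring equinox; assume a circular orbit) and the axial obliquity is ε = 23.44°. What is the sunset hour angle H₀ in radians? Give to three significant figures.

H₀ = 3.14 rad

Solar longitude: λ_s = 360° × (17 − 80)/365.25 = -62.094°, i.e. -62.094° + 360° = 297.906°.
sin δ = sin 23.44° × sin 297.906° = -0.35153, so δ = -20.581°.
Sunrise equation: cos H₀ = −tan φ · tan δ = -2.5125 ≤ −1, so the Sun never sets (polar day) and H₀ = π.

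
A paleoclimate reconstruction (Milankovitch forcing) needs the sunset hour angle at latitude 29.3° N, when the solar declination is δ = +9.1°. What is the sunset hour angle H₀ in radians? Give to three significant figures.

H₀ = 1.66 rad

cos H₀ = −tan φ · tan δ = −tan(+29.3°) × tan(+9.100°) = -0.0899, so H₀ = 1.6608 rad = 95.16°.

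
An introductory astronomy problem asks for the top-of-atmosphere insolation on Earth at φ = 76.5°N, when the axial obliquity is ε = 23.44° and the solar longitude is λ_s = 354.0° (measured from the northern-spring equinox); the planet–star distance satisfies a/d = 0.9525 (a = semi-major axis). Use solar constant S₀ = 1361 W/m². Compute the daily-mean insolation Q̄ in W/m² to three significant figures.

Solar declination: sin δ = sin ε · sin λ_s = sin 23.44° × sin 354.0° = -0.04158, so δ = -2.383°.
cos H₀ = −tan(+76.5°) tan(-2.383°) = 0.1733, H₀ = 1.3966 rad.
Bracket: H₀ sin φ sin δ + cos φ cos δ sin H₀ = 1.3966×0.97237×-0.04158 + 0.23345×0.99914×0.98486 = -0.056466 + 0.229718 = 0.173252.
Inverse-square distance factor (a/d)² = 0.9525² = 0.907256.
Q̄ = (S₀/π) × 0.907256 × [bracket] = (1361/π) × 0.907256 × 0.173252 = 68.10 W/m².

Q̄ ≈ 68.1 W/m²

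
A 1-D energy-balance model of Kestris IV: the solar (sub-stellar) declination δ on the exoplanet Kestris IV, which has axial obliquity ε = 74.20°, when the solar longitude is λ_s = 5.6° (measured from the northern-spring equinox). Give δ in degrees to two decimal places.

sin δ = sin ε · sin λ_s = sin 74.20° × sin 5.6° = 0.093896.
δ = arcsin(0.093896) = +5.39°.

δ = +5.39°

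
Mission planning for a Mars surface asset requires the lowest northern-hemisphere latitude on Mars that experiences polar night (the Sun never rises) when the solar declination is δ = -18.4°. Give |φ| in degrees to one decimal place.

|φ| = 71.6°

Polar night requires cos H₀ = −tan φ tan δ ≥ 1, i.e. tan φ tan δ ≤ −1.
The boundary is |tan φ| · |tan δ| = 1, so |φ| = 90° − |δ| = 90° − 18.4° = 71.6° in the northern hemisphere.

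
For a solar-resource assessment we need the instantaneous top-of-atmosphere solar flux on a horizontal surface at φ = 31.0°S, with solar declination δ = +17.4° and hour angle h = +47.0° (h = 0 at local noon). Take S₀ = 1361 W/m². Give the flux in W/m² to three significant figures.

cos θ_z = sin φ sin δ + cos φ cos δ cos h = -0.154017 + 0.557836 = 0.403819.
Flux = S₀ · cos θ_z = 1361 × 0.403819 = 549.6 W/m².

550 W/m²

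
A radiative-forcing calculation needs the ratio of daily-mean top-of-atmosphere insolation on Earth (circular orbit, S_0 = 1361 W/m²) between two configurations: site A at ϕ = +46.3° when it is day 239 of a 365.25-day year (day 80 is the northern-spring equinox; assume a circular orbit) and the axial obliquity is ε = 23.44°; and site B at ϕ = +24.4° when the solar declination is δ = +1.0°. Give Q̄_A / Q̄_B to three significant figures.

Q̄_A / Q̄_B ≈ 0.944

— Configuration A (ϕ=+46.3°):
Solar longitude: L_s = 360° × (239 − 80)/365.25 = 156.715°.
sin δ = sin 23.44° × sin 156.715° = 0.15725, so δ = +9.047°.
cos h₀ = −tan(+46.3°) tan(+9.047°) = -0.1666, h₀ = 1.7382 rad.
Bracket: h₀ sin ϕ sin δ + cos ϕ cos δ sin h₀ = 1.7382×0.72297×0.15725 + 0.69088×0.98756×0.98602 = 0.197611 + 0.672747 = 0.870358.
Q̄ = (S_0/π) × [bracket] = (1361/π) × 0.870358 = 377.06 W/m².
— Configuration B (ϕ=+24.4°):
cos h₀ = −tan(+24.4°) tan(+1.000°) = -0.0079, h₀ = 1.5787 rad.
Bracket: h₀ sin ϕ sin δ + cos ϕ cos δ sin h₀ = 1.5787×0.41310×0.01745 + 0.91068×0.99985×0.99997 = 0.011380 + 0.910516 = 0.921896.
Q̄ = (S_0/π) × [bracket] = (1361/π) × 0.921896 = 399.38 W/m².
Ratio Q̄_A / Q̄_B = 377.06 / 399.38 = 0.9441.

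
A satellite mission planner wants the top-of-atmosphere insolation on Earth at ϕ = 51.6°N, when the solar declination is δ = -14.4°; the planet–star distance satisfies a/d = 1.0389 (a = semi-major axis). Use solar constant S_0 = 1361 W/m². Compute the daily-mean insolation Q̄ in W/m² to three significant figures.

cos h₀ = −tan(+51.6°) tan(-14.400°) = 0.3239, h₀ = 1.2409 rad.
Bracket: h₀ sin ϕ sin δ + cos ϕ cos δ sin h₀ = 1.2409×0.78369×-0.24869 + 0.62115×0.96858×0.94608 = -0.241846 + 0.569193 = 0.327347.
Inverse-square distance factor (a/d)² = 1.0389² = 1.079313.
Q̄ = (S_0/π) × 1.079313 × [bracket] = (1361/π) × 1.079313 × 0.327347 = 153.1 W/m².

Q̄ ≈ 153 W/m²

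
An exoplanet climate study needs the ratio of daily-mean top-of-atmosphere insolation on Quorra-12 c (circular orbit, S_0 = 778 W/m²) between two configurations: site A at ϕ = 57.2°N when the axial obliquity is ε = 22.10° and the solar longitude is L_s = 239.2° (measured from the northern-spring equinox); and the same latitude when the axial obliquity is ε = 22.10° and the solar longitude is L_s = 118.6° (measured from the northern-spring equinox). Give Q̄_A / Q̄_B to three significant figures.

Q̄_A / Q̄_B ≈ 0.156

— Configuration A (ϕ=+57.2°):
Solar declination: sin δ = sin ε · sin L_s = sin 22.10° × sin 239.2° = -0.32316, so δ = -18.854°.
cos h₀ = −tan(+57.2°) tan(-18.854°) = 0.5299, h₀ = 1.0123 rad.
Bracket: h₀ sin ϕ sin δ + cos ϕ cos δ sin h₀ = 1.0123×0.84057×-0.32316 + 0.54171×0.94634×0.84807 = -0.274980 + 0.434756 = 0.159776.
Q̄ = (S_0/π) × [bracket] = (778/π) × 0.159776 = 39.568 W/m².
— Configuration B (ϕ=+57.2°):
Solar declination: sin δ = sin ε · sin L_s = sin 22.10° × sin 118.6° = 0.33032, so δ = +19.288°.
cos h₀ = −tan(+57.2°) tan(+19.288°) = -0.5430, h₀ = 2.1448 rad.
Bracket: h₀ sin ϕ sin δ + cos ϕ cos δ sin h₀ = 2.1448×0.84057×0.33032 + 0.54171×0.94387×0.83971 = 0.595519 + 0.429347 = 1.024866.
Q̄ = (S_0/π) × [bracket] = (778/π) × 1.024866 = 253.80 W/m².
Ratio Q̄_A / Q̄_B = 39.568 / 253.80 = 0.1559.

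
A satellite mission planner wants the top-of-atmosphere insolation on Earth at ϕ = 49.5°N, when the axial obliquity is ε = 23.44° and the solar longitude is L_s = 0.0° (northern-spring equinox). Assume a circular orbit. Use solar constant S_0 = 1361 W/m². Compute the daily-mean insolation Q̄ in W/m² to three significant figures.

Q̄ ≈ 281 W/m²

Solar declination: sin δ = sin ε · sin L_s = sin 23.44° × sin 0.0° = 0.00000, so δ = +0.000°.
cos h₀ = −tan(+49.5°) tan(+0.000°) = -0.0000, h₀ = 1.5708 rad.
Bracket: h₀ sin ϕ sin δ + cos ϕ cos δ sin h₀ = 1.5708×0.76041×0.00000 + 0.64945×1.00000×1.00000 = 0.000000 + 0.649450 = 0.649450.
Q̄ = (S_0/π) × [bracket] = (1361/π) × 0.649450 = 281.4 W/m².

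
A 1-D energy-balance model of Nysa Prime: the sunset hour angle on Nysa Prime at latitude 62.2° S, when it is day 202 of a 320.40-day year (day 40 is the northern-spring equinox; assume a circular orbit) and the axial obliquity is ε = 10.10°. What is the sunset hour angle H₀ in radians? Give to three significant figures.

H₀ = 1.58 rad

Solar longitude: λ_s = 360° × (202 − 40)/320.40 = 182.022°.
sin δ = sin 10.10° × sin 182.022° = -0.00619, so δ = -0.355°.
cos H₀ = −tan φ · tan δ = −tan(-62.2°) × tan(-0.355°) = -0.0117, so H₀ = 1.5825 rad = 90.67°.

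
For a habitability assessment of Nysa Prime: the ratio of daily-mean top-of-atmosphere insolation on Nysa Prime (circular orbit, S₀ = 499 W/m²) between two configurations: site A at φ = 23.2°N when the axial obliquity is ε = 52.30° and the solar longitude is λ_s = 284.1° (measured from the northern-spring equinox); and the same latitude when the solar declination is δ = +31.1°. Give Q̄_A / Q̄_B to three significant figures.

Q̄_A / Q̄_B ≈ 0.171

— Configuration A (φ=+23.2°):
Solar declination: sin δ = sin ε · sin λ_s = sin 52.30° × sin 284.1° = -0.76739, so δ = -50.120°.
cos H₀ = −tan(+23.2°) tan(-50.120°) = 0.5130, H₀ = 1.0322 rad.
Bracket: H₀ sin φ sin δ + cos φ cos δ sin H₀ = 1.0322×0.39394×-0.76739 + 0.91914×0.64119×0.85841 = -0.312040 + 0.505898 = 0.193858.
Q̄ = (S₀/π) × [bracket] = (499/π) × 0.193858 = 30.792 W/m².
— Configuration B (φ=+23.2°):
cos H₀ = −tan(+23.2°) tan(+31.100°) = -0.2585, H₀ = 1.8323 rad.
Bracket: H₀ sin φ sin δ + cos φ cos δ sin H₀ = 1.8323×0.39394×0.51653 + 0.91914×0.85627×0.96600 = 0.372840 + 0.760273 = 1.133113.
Q̄ = (S₀/π) × [bracket] = (499/π) × 1.133113 = 179.98 W/m².
Ratio Q̄_A / Q̄_B = 30.792 / 179.98 = 0.1711.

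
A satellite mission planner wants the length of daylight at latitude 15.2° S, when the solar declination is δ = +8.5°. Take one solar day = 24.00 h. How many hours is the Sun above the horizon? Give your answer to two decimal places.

11.69 h

cos H₀ = −tan φ · tan δ = −tan(-15.2°) × tan(+8.500°) = 0.0406, so H₀ = 1.5302 rad = 87.67°.
Daylight = 2H₀/(2π) × 24.00 h = (1.5302/π) × 24.00 = 11.69 h.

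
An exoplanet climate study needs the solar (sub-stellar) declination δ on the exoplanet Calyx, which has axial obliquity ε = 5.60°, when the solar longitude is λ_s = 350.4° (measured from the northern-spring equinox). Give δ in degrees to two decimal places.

sin δ = sin ε · sin λ_s = sin 5.60° × sin 350.4° = -0.016274.
δ = arcsin(-0.016274) = -0.93°.

δ = -0.93°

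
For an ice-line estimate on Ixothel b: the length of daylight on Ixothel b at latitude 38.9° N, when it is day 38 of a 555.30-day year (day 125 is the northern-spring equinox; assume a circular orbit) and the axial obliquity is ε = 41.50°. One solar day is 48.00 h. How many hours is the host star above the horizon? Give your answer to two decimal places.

15.39 h

Solar longitude: λ_s = 360° × (38 − 125)/555.30 = -56.402°, i.e. -56.402° + 360° = 303.598°.
sin δ = sin 41.50° × sin 303.598° = -0.55192, so δ = -33.499°.
cos H₀ = −tan φ · tan δ = −tan(+38.9°) × tan(-33.499°) = 0.5341, so H₀ = 1.0074 rad = 57.72°.
Daylight = 2H₀/(2π) × 48.00 h = (1.0074/π) × 48.00 = 15.39 h.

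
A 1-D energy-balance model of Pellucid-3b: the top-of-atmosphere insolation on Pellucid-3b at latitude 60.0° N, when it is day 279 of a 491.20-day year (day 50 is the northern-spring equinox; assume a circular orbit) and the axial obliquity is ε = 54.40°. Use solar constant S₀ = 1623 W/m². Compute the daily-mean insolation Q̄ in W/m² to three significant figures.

Solar longitude: λ_s = 360° × (279 − 50)/491.20 = 167.834°.
sin δ = sin 54.40° × sin 167.834° = 0.17136, so δ = +9.867°.
cos H₀ = −tan(+60.0°) tan(+9.867°) = -0.3013, H₀ = 1.8768 rad.
Bracket: H₀ sin φ sin δ + cos φ cos δ sin H₀ = 1.8768×0.86603×0.17136 + 0.50000×0.98521×0.95354 = 0.278523 + 0.469719 = 0.748242.
Q̄ = (S₀/π) × [bracket] = (1623/π) × 0.748242 = 386.6 W/m².

Q̄ ≈ 387 W/m²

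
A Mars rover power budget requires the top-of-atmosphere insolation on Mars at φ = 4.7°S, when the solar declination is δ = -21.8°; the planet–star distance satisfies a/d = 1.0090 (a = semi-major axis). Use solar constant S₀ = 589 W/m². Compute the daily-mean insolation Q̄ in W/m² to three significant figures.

Q̄ ≈ 186 W/m²

cos H₀ = −tan(-4.7°) tan(-21.800°) = -0.0329, H₀ = 1.6037 rad.
Bracket: H₀ sin φ sin δ + cos φ cos δ sin H₀ = 1.6037×-0.08194×-0.37137 + 0.99664×0.92849×0.99946 = 0.048801 + 0.924871 = 0.973672.
Inverse-square distance factor (a/d)² = 1.0090² = 1.018081.
Q̄ = (S₀/π) × 1.018081 × [bracket] = (589/π) × 1.018081 × 0.973672 = 185.8 W/m².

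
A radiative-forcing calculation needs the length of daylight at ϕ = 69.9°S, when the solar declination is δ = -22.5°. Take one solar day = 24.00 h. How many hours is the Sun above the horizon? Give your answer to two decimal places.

24.00 h

Sunrise equation: cos h₀ = −tan ϕ · tan δ = -1.1319 ≤ −1, so the Sun never sets (polar day) and h₀ = π.
Daylight = 2h₀/(2π) × 24.00 h = (3.1416/π) × 24.00 = 24.00 h.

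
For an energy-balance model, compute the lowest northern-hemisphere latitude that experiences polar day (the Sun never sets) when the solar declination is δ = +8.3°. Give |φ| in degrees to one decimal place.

|φ| = 81.7°

Polar day requires cos H₀ = −tan φ tan δ ≤ −1, i.e. tan φ tan δ ≥ 1.
The boundary is |tan φ| · |tan δ| = 1, so |φ| = 90° − |δ| = 90° − 8.3° = 81.7° in the northern hemisphere.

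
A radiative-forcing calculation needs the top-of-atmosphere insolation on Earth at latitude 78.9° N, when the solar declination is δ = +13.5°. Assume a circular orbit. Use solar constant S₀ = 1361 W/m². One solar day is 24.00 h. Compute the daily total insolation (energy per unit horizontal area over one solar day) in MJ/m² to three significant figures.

cos H₀ = −tan(+78.9°) tan(+13.500°) = -1.2237 ≤ −1 ⇒ polar day, H₀ = π.
Bracket: H₀ sin φ sin δ + cos φ cos δ sin H₀ = 3.1416×0.98129×0.23345 + 0.19252×0.97237×0.00000 = 0.719684 + 0.000000 = 0.719684.
Q̄ = (S₀/π) × [bracket] = (1361/π) × 0.719684 = 311.78 W/m².
Daily total = Q̄ × 24.00 h × 3600 s/h = 311.78 × 24.00 × 3600 / 10⁶ = 26.94 MJ/m².

26.9 MJ/m²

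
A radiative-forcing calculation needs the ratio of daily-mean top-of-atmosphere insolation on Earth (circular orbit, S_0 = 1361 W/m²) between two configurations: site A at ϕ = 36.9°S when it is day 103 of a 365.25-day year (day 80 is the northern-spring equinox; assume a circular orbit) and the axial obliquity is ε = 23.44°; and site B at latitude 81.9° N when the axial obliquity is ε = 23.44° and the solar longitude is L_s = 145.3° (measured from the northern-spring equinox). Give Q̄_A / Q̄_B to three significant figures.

Q̄_A / Q̄_B ≈ 0.924

— Configuration A (ϕ=-36.9°):
Solar longitude: L_s = 360° × (103 − 80)/365.25 = 22.669°.
sin δ = sin 23.44° × sin 22.669° = 0.15331, so δ = +8.819°.
cos h₀ = −tan(-36.9°) tan(+8.819°) = 0.1165, h₀ = 1.4540 rad.
Bracket: h₀ sin ϕ sin δ + cos ϕ cos δ sin h₀ = 1.4540×-0.60042×0.15331 + 0.79968×0.98818×0.99319 = -0.133841 + 0.784846 = 0.651005.
Q̄ = (S_0/π) × [bracket] = (1361/π) × 0.651005 = 282.03 W/m².
— Configuration B (ϕ=+81.9°):
Solar declination: sin δ = sin ε · sin L_s = sin 23.44° × sin 145.3° = 0.22645, so δ = +13.088°.
cos h₀ = −tan(+81.9°) tan(+13.088°) = -1.6336 ≤ −1 ⇒ polar day, h₀ = π.
Bracket: h₀ sin ϕ sin δ + cos ϕ cos δ sin h₀ = 3.1416×0.99002×0.22645 + 0.14090×0.97402×0.00000 = 0.704315 + 0.000000 = 0.704315.
Q̄ = (S_0/π) × [bracket] = (1361/π) × 0.704315 = 305.12 W/m².
Ratio Q̄_A / Q̄_B = 282.03 / 305.12 = 0.9243.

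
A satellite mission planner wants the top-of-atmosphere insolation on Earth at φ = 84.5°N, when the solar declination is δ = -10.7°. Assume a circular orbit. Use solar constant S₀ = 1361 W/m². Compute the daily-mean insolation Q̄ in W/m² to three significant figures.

Q̄ ≈ 0.00 W/m²

cos H₀ = −tan(+84.5°) tan(-10.700°) = 1.9623 ≥ 1 ⇒ polar night, H₀ = 0 and Q̄ = 0.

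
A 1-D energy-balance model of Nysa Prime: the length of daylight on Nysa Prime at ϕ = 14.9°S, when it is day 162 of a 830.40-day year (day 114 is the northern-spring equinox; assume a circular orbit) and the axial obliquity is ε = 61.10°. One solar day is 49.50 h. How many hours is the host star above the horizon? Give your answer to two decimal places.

23.38 h

Solar longitude: L_s = 360° × (162 − 114)/830.40 = 20.809°.
sin δ = sin 61.10° × sin 20.809° = 0.31102, so δ = +18.120°.
cos h₀ = −tan ϕ · tan δ = −tan(-14.9°) × tan(+18.120°) = 0.0871, so h₀ = 1.4836 rad = 85.00°.
Daylight = 2h₀/(2π) × 49.50 h = (1.4836/π) × 49.50 = 23.38 h.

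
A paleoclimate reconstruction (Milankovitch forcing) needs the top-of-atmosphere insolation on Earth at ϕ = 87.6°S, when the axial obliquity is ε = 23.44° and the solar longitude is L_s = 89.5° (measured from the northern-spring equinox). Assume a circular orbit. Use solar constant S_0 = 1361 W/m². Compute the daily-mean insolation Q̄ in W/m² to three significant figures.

Q̄ ≈ 0.00 W/m²

Solar declination: sin δ = sin ε · sin L_s = sin 23.44° × sin 89.5° = 0.39777, so δ = +23.439°.
cos h₀ = −tan(-87.6°) tan(+23.439°) = 10.3441 ≥ 1 ⇒ polar night, h₀ = 0 and Q̄ = 0.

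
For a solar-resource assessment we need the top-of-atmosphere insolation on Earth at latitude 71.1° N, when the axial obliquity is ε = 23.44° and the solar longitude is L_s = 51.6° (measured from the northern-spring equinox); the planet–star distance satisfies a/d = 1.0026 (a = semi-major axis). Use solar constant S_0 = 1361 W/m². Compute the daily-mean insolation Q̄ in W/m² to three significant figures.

Q̄ ≈ 405 W/m²

Solar declination: sin δ = sin ε · sin L_s = sin 23.44° × sin 51.6° = 0.31174, so δ = +18.164°.
cos h₀ = −tan(+71.1°) tan(+18.164°) = -0.9583, h₀ = 2.8517 rad.
Bracket: h₀ sin ϕ sin δ + cos ϕ cos δ sin h₀ = 2.8517×0.94609×0.31174 + 0.32392×0.95017×0.28581 = 0.841064 + 0.087966 = 0.929030.
Inverse-square distance factor (a/d)² = 1.0026² = 1.005207.
Q̄ = (S_0/π) × 1.005207 × [bracket] = (1361/π) × 1.005207 × 0.929030 = 404.6 W/m².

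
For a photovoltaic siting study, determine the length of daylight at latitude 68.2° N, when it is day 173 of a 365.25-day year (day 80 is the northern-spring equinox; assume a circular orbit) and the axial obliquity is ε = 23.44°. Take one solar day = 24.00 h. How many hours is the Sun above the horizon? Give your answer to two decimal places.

Solar longitude: L_s = 360° × (173 − 80)/365.25 = 91.663°.
sin δ = sin 23.44° × sin 91.663° = 0.39762, so δ = +23.430°.
Sunrise equation: cos h₀ = −tan ϕ · tan δ = -1.0835 ≤ −1, so the Sun never sets (polar day) and h₀ = π.
Daylight = 2h₀/(2π) × 24.00 h = (3.1416/π) × 24.00 = 24.00 h.

24.00 h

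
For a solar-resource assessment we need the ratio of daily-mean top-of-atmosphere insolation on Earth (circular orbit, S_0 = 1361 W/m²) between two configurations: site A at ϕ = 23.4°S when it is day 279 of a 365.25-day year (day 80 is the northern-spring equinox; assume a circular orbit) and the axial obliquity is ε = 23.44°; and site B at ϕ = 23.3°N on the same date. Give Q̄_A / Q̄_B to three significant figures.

— Configuration A (ϕ=-23.4°):
Solar longitude: L_s = 360° × (279 − 80)/365.25 = 196.140°.
sin δ = sin 23.44° × sin 196.140° = -0.11058, so δ = -6.349°.
cos h₀ = −tan(-23.4°) tan(-6.349°) = -0.0481, h₀ = 1.6190 rad.
Bracket: h₀ sin ϕ sin δ + cos ϕ cos δ sin h₀ = 1.6190×-0.39715×-0.11058 + 0.91775×0.99387×0.99884 = 0.071101 + 0.911066 = 0.982167.
Q̄ = (S_0/π) × [bracket] = (1361/π) × 0.982167 = 425.49 W/m².
— Configuration B (ϕ=+23.3°):
cos h₀ = −tan(+23.3°) tan(-6.349°) = 0.0479, h₀ = 1.5229 rad.
Bracket: h₀ sin ϕ sin δ + cos ϕ cos δ sin h₀ = 1.5229×0.39555×-0.11058 + 0.91845×0.99387×0.99885 = -0.066612 + 0.911770 = 0.845158.
Q̄ = (S_0/π) × [bracket] = (1361/π) × 0.845158 = 366.14 W/m².
Ratio Q̄_A / Q̄_B = 425.49 / 366.14 = 1.162.

Q̄_A / Q̄_B ≈ 1.16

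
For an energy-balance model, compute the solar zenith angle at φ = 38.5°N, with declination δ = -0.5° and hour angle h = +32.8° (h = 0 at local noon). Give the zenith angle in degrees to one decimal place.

cos θ_z = sin φ sin δ + cos φ cos δ cos h = -0.005432 + 0.657809 = 0.652377.
θ_z = arccos(0.652377) = 49.3°.

θ_z = 49.3°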